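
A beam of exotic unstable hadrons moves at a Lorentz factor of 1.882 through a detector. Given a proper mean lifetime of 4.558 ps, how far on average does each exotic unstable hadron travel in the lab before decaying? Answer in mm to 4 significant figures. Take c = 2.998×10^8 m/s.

d ≈ 2.179 mm

β = √(1 − 1/γ²) = √(1 − 1/1.882²) = 0.847153
Dilated lifetime: Δt = γτ₀ = 1.882 × 4.558 ps = 8.57816 ps
d = vΔt = 0.847153c × 8.57816 ps = 2.53976×10^8 m/s × 8.57816×10^-12 s = 2.179 mm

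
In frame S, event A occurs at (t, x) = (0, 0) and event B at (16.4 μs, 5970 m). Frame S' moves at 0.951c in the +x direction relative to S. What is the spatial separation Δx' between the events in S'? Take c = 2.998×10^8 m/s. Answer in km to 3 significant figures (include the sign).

Δx' ≈ 4.19 km

γ = 1/√(1 − 0.951²) = 3.2342
Δx' = γ(Δx − vΔt) = 3.2342 × (5970 m − 0.951×(2.998×10^8 m/s)×16.4×10^-6 s)
= 3.2342 × (1294.2 m) = 4.19 km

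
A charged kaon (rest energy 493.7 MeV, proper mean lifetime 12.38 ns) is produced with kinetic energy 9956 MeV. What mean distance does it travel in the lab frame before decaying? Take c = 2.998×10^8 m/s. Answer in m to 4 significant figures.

γ = 1 + K/(m₀c²) = 1 + 9956/493.7 = 21.1661
β = √(1 − 1/γ²) = 0.998883
Dilated lifetime: γτ₀ = 21.1661 × 12.38 ns = 262.036 ns
d = βc·γτ₀ = 0.998883 × (2.998×10^8 m/s) × 2.62036×10^-7 s = 78.47 m

d ≈ 78.47 m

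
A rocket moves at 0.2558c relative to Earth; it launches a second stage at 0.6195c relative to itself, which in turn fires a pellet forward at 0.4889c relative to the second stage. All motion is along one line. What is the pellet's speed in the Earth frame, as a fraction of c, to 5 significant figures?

Compose boost 2: (0.6195 + 0.2558)/(1 + 0.6195×0.2558) = 0.87530/1.158468 = 0.7555668
Compose boost 3: (0.4889 + 0.7555668)/(1 + 0.4889×0.7555668) = 1.244467/1.369397 = 0.90877

u ≈ 0.90877c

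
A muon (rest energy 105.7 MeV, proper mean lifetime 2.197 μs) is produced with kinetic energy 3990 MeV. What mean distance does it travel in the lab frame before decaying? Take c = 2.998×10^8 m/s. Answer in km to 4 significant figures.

γ = 1 + K/(m₀c²) = 1 + 3990/105.7 = 38.7483
β = √(1 − 1/γ²) = 0.999667
Dilated lifetime: γτ₀ = 38.7483 × 2.197 μs = 85.1301 μs
d = βc·γτ₀ = 0.999667 × (2.998×10^8 m/s) × 8.51301×10^-5 s = 25.51 km

d ≈ 25.51 km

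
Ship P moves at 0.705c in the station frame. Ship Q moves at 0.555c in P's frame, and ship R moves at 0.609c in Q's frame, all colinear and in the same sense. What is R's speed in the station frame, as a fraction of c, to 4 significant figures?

u ≈ 0.9762c

Compose boost 2: (0.555 + 0.705)/(1 + 0.555×0.705) = 1.260/1.39128 = 0.905644
Compose boost 3: (0.609 + 0.905644)/(1 + 0.609×0.905644) = 1.51464/1.55154 = 0.9762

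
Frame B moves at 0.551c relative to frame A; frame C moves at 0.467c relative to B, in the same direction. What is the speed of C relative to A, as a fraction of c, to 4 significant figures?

Compose boost 2: (0.467 + 0.551)/(1 + 0.467×0.551) = 1.018/1.25732 = 0.8097

u ≈ 0.8097c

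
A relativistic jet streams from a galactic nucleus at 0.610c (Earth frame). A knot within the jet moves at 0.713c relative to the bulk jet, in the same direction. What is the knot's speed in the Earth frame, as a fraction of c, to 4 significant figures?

Relativistic velocity addition: u = (u' + v)/(1 + u'v/c²)
= (0.713 + 0.610)/(1 + 0.713×0.610) = 1.323/1.43493 = 0.9220

u ≈ 0.9220c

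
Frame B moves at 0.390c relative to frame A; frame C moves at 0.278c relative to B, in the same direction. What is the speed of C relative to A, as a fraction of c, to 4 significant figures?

Compose boost 2: (0.278 + 0.390)/(1 + 0.278×0.390) = 0.6680/1.10842 = 0.6027

u ≈ 0.6027c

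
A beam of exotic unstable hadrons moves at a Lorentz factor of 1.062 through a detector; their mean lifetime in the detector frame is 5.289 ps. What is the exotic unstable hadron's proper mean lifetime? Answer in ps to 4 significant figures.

τ₀ ≈ 4.980 ps

γ = 1.062 (given)
Proper time: τ₀ = Δt/γ = 5.289/1.062 = 4.980 ps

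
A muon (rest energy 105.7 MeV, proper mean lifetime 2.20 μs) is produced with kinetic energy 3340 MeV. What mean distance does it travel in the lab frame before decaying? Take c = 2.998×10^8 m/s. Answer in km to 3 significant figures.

γ = 1 + K/(m₀c²) = 1 + 3340/105.7 = 32.599
β = √(1 − 1/γ²) = 0.99953
Dilated lifetime: γτ₀ = 32.599 × 2.20 μs = 71.718 μs
d = βc·γτ₀ = 0.99953 × (2.998×10^8 m/s) × 7.1718×10^-5 s = 21.5 km

d ≈ 21.5 km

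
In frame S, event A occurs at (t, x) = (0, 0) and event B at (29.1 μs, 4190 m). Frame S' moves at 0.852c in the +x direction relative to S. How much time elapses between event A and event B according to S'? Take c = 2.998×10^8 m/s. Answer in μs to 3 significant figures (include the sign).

γ = 1/√(1 − 0.852²) = 1.9101
Δt' = γ(Δt − vΔx/c²) = 1.9101 × (29.1 μs − 0.852×4190 m / (2.998×10^8 m/s))
= 1.9101 × (17.192 μs) = 32.8 μs

Δt' ≈ 32.8 μs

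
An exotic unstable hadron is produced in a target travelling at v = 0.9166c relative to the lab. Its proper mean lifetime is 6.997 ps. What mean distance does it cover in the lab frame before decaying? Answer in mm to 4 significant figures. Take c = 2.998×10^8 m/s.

γ = 1/√(1 − 0.9166²) = 2.50122
Dilated lifetime: Δt = γτ₀ = 2.50122 × 6.997 ps = 17.5010 ps
d = vΔt = 0.9166c × 17.5010 ps = 2.74797×10^8 m/s × 1.75010×10^-11 s = 4.809 mm

d ≈ 4.809 mm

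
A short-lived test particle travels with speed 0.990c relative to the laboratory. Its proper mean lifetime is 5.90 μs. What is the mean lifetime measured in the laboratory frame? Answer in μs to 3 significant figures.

Δt ≈ 41.8 μs

γ = 1/√(1 − 0.990²) = 7.0888
Time dilation: Δt = γτ₀ = 7.0888 × 5.90 μs = 41.8 μs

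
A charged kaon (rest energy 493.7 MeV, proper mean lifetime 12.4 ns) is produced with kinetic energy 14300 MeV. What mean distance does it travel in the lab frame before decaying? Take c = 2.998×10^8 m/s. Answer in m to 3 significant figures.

d ≈ 111 m

γ = 1 + K/(m₀c²) = 1 + 14300/493.7 = 29.965
β = √(1 − 1/γ²) = 0.99944
Dilated lifetime: γτ₀ = 29.965 × 12.4 ns = 371.57 ns
d = βc·γτ₀ = 0.99944 × (2.998×10^8 m/s) × 3.7157×10^-7 s = 111 m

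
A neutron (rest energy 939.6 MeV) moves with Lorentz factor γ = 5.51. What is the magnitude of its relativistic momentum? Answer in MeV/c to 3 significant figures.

p ≈ 5090 MeV/c

β = √(1 − 1/γ²) = √(1 − 1/5.51²) = 0.98339
p = γβm₀c = 5.51 × 0.98339 × 939.6 MeV/c = 5090 MeV/c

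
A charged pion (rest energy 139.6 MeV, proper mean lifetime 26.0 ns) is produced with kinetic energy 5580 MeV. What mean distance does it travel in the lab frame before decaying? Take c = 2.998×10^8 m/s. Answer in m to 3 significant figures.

d ≈ 319 m

γ = 1 + K/(m₀c²) = 1 + 5580/139.6 = 40.971
β = √(1 − 1/γ²) = 0.99970
Dilated lifetime: γτ₀ = 40.971 × 26.0 ns = 1065.3 ns
d = βc·γτ₀ = 0.99970 × (2.998×10^8 m/s) × 1.0653×10^-6 s = 319 m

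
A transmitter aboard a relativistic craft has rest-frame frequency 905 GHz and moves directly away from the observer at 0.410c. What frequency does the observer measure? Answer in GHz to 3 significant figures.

f_obs ≈ 585 GHz

Relativistic Doppler: f_obs = f_src √((1−β)/(1+β))
= 905 × √(0.59000/1.4100) = 905 × 0.64687 = 585 GHz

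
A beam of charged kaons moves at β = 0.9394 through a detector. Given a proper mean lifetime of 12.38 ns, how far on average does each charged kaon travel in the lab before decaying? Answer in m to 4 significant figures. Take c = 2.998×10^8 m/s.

d ≈ 10.17 m

γ = 1/√(1 − 0.9394²) = 2.91696
Dilated lifetime: Δt = γτ₀ = 2.91696 × 12.38 ns = 36.1119 ns
d = vΔt = 0.9394c × 36.1119 ns = 2.81632×10^8 m/s × 3.61119×10^-8 s = 10.17 m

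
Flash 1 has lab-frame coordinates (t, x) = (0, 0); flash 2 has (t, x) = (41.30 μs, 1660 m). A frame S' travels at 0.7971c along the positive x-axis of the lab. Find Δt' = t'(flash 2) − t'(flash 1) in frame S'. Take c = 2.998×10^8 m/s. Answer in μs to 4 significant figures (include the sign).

Δt' ≈ 61.09 μs

γ = 1/√(1 − 0.7971²) = 1.65605
Δt' = γ(Δt − vΔx/c²) = 1.65605 × (41.30 μs − 0.7971×1660 m / (2.998×10^8 m/s))
= 1.65605 × (36.8864 μs) = 61.09 μs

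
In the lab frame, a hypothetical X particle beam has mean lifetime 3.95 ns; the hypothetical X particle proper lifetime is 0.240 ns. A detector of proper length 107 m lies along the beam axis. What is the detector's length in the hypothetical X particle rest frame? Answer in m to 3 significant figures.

L ≈ 6.50 m

Time dilation ⇒ γ = Δt/τ₀ = 3.95/0.240 = 16.458
Length contraction: L = L₀/γ = 107/16.458 = 6.50 m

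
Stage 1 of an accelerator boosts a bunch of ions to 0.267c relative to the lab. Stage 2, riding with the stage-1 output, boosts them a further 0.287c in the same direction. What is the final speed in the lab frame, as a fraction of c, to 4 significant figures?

u ≈ 0.5146c

Compose boost 2: (0.287 + 0.267)/(1 + 0.287×0.267) = 0.5540/1.07663 = 0.5146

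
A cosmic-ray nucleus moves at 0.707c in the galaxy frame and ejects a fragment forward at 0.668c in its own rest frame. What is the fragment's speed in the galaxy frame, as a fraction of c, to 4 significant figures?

Compose boost 2: (0.668 + 0.707)/(1 + 0.668×0.707) = 1.375/1.47228 = 0.9339

u ≈ 0.9339c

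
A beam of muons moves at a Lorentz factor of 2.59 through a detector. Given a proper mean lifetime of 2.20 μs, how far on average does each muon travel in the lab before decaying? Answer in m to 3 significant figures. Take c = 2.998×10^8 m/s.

d ≈ 1580 m

β = √(1 − 1/γ²) = √(1 − 1/2.59²) = 0.92246
Dilated lifetime: Δt = γτ₀ = 2.59 × 2.20 μs = 5.6980 μs
d = vΔt = 0.92246c × 5.6980 μs = 2.7655×10^8 m/s × 5.6980×10^-6 s = 1580 m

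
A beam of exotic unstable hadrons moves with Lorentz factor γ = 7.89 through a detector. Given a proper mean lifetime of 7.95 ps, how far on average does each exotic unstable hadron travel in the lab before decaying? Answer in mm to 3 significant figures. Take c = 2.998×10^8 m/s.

β = √(1 − 1/γ²) = √(1 − 1/7.89²) = 0.99194
Dilated lifetime: Δt = γτ₀ = 7.89 × 7.95 ps = 62.725 ps
d = vΔt = 0.99194c × 62.725 ps = 2.9738×10^8 m/s × 6.2725×10^-11 s = 18.7 mm

d ≈ 18.7 mm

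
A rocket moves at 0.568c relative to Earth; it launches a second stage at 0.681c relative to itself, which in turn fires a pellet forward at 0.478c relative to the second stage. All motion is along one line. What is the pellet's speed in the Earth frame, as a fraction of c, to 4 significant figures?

u ≈ 0.9637c

Compose boost 2: (0.681 + 0.568)/(1 + 0.681×0.568) = 1.249/1.38681 = 0.900629
Compose boost 3: (0.478 + 0.900629)/(1 + 0.478×0.900629) = 1.37863/1.43050 = 0.9637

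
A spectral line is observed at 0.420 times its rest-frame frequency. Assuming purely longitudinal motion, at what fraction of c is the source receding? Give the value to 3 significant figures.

f_obs/f_src = √((1−β)/(1+β)) = 0.420  ⇒  (1−β)/(1+β) = 0.17640
β = |1 − D²|/(1 + D²) = |1 − 0.17640|/(1 + 0.17640) = 0.700

β ≈ 0.700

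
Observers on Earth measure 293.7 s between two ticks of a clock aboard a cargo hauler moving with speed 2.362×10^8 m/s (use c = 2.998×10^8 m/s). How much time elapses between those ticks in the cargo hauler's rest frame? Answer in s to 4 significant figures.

τ₀ ≈ 180.9 s

β = v/c = 2.362×10^8 / 2.998×10^8 = 0.787859
γ = 1/√(1 − 0.787859²) = 1.62376
Proper time: τ₀ = Δt/γ = 293.7/1.62376 = 180.9 s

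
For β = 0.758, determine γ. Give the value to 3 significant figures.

γ ≈ 1.53

γ = 1/√(1 − β²) = 1/√(1 − 0.758²) = 1/√(0.42544) = 1.53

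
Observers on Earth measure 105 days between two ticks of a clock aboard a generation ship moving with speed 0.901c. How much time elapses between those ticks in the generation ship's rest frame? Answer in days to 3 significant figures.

γ = 1/√(1 − 0.901²) = 2.3051
Proper time: τ₀ = Δt/γ = 105/2.3051 = 45.6 days

τ₀ ≈ 45.6 days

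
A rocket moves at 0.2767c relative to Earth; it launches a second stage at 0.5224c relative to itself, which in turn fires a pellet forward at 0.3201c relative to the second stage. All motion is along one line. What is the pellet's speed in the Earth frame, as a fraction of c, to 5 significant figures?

u ≈ 0.83228c

Compose boost 2: (0.5224 + 0.2767)/(1 + 0.5224×0.2767) = 0.79910/1.144548 = 0.6981795
Compose boost 3: (0.3201 + 0.6981795)/(1 + 0.3201×0.6981795) = 1.018279/1.223487 = 0.83228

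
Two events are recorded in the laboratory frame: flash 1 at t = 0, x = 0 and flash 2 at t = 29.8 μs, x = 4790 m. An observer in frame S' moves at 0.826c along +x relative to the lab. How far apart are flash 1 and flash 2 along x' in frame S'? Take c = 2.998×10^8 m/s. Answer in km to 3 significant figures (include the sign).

γ = 1/√(1 − 0.826²) = 1.7741
Δx' = γ(Δx − vΔt) = 1.7741 × (4790 m − 0.826×(2.998×10^8 m/s)×29.8×10^-6 s)
= 1.7741 × (-2589.5 m) = -4.59 km

Δx' ≈ -4.59 km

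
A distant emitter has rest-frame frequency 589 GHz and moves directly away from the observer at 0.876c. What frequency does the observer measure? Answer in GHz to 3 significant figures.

f_obs ≈ 151 GHz

Relativistic Doppler: f_obs = f_src √((1−β)/(1+β))
= 589 × √(0.12400/1.8760) = 589 × 0.25710 = 151 GHz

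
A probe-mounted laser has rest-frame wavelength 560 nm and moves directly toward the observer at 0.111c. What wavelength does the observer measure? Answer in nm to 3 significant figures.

Relativistic Doppler: λ_obs = λ_src √((1−β)/(1+β))
= 560 × √(0.88900/1.1110) = 560 × 0.89453 = 501 nm

λ_obs ≈ 501 nm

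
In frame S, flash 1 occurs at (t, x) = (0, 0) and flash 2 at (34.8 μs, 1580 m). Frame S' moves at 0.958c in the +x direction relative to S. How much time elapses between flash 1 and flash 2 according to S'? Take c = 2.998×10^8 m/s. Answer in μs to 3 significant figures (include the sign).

γ = 1/√(1 − 0.958²) = 3.4871
Δt' = γ(Δt − vΔx/c²) = 3.4871 × (34.8 μs − 0.958×1580 m / (2.998×10^8 m/s))
= 3.4871 × (29.751 μs) = 104 μs

Δt' ≈ 104 μs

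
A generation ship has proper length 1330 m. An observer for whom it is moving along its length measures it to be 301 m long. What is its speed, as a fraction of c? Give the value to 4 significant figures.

β ≈ 0.9741

γ = L₀/L = 1330/301 = 4.41860
β = √(1 − 1/γ²) = 0.9741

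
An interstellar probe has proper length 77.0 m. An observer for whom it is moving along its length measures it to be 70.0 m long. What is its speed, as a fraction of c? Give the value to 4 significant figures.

β ≈ 0.4166

γ = L₀/L = 77.0/70.0 = 1.10000
β = √(1 − 1/γ²) = 0.4166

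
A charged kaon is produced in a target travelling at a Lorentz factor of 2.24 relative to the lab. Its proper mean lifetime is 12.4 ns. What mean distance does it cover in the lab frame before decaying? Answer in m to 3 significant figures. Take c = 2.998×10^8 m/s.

d ≈ 7.45 m

β = √(1 − 1/γ²) = √(1 − 1/2.24²) = 0.89482
Dilated lifetime: Δt = γτ₀ = 2.24 × 12.4 ns = 27.776 ns
d = vΔt = 0.89482c × 27.776 ns = 2.6827×10^8 m/s × 2.7776×10^-8 s = 7.45 m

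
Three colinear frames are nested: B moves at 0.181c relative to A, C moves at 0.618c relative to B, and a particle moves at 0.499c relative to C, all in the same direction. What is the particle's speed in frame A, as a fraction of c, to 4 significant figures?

u ≈ 0.8962c

Compose boost 2: (0.618 + 0.181)/(1 + 0.618×0.181) = 0.7990/1.11186 = 0.718617
Compose boost 3: (0.499 + 0.718617)/(1 + 0.499×0.718617) = 1.21762/1.35859 = 0.8962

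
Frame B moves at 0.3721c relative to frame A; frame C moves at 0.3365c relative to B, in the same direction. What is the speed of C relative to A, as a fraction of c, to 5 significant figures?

Compose boost 2: (0.3365 + 0.3721)/(1 + 0.3365×0.3721) = 0.70860/1.125212 = 0.62975

u ≈ 0.62975c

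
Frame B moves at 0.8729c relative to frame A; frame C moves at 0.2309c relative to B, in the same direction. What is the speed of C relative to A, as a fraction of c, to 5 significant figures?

Compose boost 2: (0.2309 + 0.8729)/(1 + 0.2309×0.8729) = 1.1038/1.201553 = 0.91864

u ≈ 0.91864c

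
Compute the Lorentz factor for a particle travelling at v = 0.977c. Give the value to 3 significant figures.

γ ≈ 4.69

γ = 1/√(1 − β²) = 1/√(1 − 0.977²) = 1/√(0.045471) = 4.69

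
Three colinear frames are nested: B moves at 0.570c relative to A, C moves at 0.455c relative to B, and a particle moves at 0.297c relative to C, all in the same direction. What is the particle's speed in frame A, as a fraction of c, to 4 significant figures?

Compose boost 2: (0.455 + 0.570)/(1 + 0.455×0.570) = 1.025/1.25935 = 0.813912
Compose boost 3: (0.297 + 0.813912)/(1 + 0.297×0.813912) = 1.11091/1.24173 = 0.8946

u ≈ 0.8946c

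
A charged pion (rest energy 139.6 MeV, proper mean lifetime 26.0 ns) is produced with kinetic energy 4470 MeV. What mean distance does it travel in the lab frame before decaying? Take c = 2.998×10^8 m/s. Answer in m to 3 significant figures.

d ≈ 257 m

γ = 1 + K/(m₀c²) = 1 + 4470/139.6 = 33.020
β = √(1 − 1/γ²) = 0.99954
Dilated lifetime: γτ₀ = 33.020 × 26.0 ns = 858.52 ns
d = βc·γτ₀ = 0.99954 × (2.998×10^8 m/s) × 8.5852×10^-7 s = 257 m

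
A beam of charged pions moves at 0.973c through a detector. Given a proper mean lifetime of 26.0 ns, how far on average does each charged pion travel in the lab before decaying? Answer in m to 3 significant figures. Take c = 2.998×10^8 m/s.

γ = 1/√(1 − 0.973²) = 4.3327
Dilated lifetime: Δt = γτ₀ = 4.3327 × 26.0 ns = 112.65 ns
d = vΔt = 0.973c × 112.65 ns = 2.9171×10^8 m/s × 1.1265×10^-7 s = 32.9 m

d ≈ 32.9 m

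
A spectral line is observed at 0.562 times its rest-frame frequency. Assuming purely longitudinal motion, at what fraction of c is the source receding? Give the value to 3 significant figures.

f_obs/f_src = √((1−β)/(1+β)) = 0.562  ⇒  (1−β)/(1+β) = 0.31584
β = |1 − D²|/(1 + D²) = |1 − 0.31584|/(1 + 0.31584) = 0.520

β ≈ 0.520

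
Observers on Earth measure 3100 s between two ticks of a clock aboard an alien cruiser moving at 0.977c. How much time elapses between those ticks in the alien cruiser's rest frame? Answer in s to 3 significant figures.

γ = 1/√(1 − 0.977²) = 4.6896
Proper time: τ₀ = Δt/γ = 3100/4.6896 = 661 s

τ₀ ≈ 661 s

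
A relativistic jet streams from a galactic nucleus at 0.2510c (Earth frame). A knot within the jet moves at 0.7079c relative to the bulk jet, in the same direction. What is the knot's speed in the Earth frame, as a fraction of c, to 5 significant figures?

u ≈ 0.81423c

Relativistic velocity addition: u = (u' + v)/(1 + u'v/c²)
= (0.7079 + 0.2510)/(1 + 0.7079×0.2510) = 0.95890/1.177683 = 0.81423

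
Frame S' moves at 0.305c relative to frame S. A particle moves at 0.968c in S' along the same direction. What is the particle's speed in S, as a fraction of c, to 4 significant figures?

u ≈ 0.9828c

Relativistic velocity addition: u = (u' + v)/(1 + u'v/c²)
= (0.968 + 0.305)/(1 + 0.968×0.305) = 1.273/1.29524 = 0.9828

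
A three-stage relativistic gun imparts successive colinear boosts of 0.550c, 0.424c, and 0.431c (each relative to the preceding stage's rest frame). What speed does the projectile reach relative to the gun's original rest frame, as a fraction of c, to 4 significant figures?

Compose boost 2: (0.424 + 0.550)/(1 + 0.424×0.550) = 0.9740/1.23320 = 0.789815
Compose boost 3: (0.431 + 0.789815)/(1 + 0.431×0.789815) = 1.22082/1.34041 = 0.9108

u ≈ 0.9108c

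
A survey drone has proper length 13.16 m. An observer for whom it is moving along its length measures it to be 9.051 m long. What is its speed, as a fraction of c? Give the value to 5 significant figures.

β ≈ 0.72593

γ = L₀/L = 13.16/9.051 = 1.453983
β = √(1 − 1/γ²) = 0.72593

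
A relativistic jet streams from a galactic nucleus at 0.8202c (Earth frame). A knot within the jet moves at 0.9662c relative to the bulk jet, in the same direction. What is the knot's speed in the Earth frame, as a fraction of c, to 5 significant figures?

u ≈ 0.99661c

Relativistic velocity addition: u = (u' + v)/(1 + u'v/c²)
= (0.9662 + 0.8202)/(1 + 0.9662×0.8202) = 1.7864/1.792477 = 0.99661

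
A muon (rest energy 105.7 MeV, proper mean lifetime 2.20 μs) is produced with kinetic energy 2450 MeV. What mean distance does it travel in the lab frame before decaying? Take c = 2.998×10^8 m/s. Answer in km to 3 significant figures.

γ = 1 + K/(m₀c²) = 1 + 2450/105.7 = 24.179
β = √(1 − 1/γ²) = 0.99914
Dilated lifetime: γτ₀ = 24.179 × 2.20 μs = 53.193 μs
d = βc·γτ₀ = 0.99914 × (2.998×10^8 m/s) × 5.3193×10^-5 s = 15.9 km

d ≈ 15.9 km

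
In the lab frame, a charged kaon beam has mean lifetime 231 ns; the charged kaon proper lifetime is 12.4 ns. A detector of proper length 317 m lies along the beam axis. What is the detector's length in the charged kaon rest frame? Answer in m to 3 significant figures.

L ≈ 17.0 m

Time dilation ⇒ γ = Δt/τ₀ = 231/12.4 = 18.629
Length contraction: L = L₀/γ = 317/18.629 = 17.0 m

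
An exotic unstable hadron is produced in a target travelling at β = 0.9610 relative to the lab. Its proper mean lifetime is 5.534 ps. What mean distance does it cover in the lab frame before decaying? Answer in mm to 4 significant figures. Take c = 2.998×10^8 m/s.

γ = 1/√(1 − 0.9610²) = 3.61600
Dilated lifetime: Δt = γτ₀ = 3.61600 × 5.534 ps = 20.0110 ps
d = vΔt = 0.9610c × 20.0110 ps = 2.88108×10^8 m/s × 2.00110×10^-11 s = 5.765 mm

d ≈ 5.765 mm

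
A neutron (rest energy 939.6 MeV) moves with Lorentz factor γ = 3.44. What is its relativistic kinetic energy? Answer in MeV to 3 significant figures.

K ≈ 2290 MeV

γ = 3.44 (given)
K = (γ − 1)m₀c² = (3.44 − 1) × 939.6 MeV = 2.4400 × 939.6 MeV = 2290 MeV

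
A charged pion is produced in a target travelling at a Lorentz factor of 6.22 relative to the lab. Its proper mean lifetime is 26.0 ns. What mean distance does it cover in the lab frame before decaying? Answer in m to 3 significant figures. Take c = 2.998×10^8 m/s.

β = √(1 − 1/γ²) = √(1 − 1/6.22²) = 0.98699
Dilated lifetime: Δt = γτ₀ = 6.22 × 26.0 ns = 161.72 ns
d = vΔt = 0.98699c × 161.72 ns = 2.9590×10^8 m/s × 1.6172×10^-7 s = 47.9 m

d ≈ 47.9 m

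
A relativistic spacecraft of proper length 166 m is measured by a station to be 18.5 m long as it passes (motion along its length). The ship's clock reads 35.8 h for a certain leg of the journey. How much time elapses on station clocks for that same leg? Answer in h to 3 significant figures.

Δt ≈ 321 h

Length contraction ⇒ γ = L₀/L = 166/18.5 = 8.9730
Time dilation: Δt = γτ₀ = 8.9730 × 35.8 h = 321 h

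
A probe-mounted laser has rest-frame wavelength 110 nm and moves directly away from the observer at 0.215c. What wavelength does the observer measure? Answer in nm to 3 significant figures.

λ_obs ≈ 137 nm

Relativistic Doppler: λ_obs = λ_src √((1+β)/(1−β))
= 110 × √(1.2150/0.78500) = 110 × 1.2441 = 137 nm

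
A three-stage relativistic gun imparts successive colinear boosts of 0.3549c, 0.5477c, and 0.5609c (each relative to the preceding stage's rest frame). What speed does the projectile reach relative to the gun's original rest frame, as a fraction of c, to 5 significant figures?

Compose boost 2: (0.5477 + 0.3549)/(1 + 0.5477×0.3549) = 0.90260/1.194379 = 0.7557067
Compose boost 3: (0.5609 + 0.7557067)/(1 + 0.5609×0.7557067) = 1.316607/1.423876 = 0.92466

u ≈ 0.92466c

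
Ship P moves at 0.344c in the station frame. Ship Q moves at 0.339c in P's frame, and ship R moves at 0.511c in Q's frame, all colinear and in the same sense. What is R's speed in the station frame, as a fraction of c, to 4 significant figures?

Compose boost 2: (0.339 + 0.344)/(1 + 0.339×0.344) = 0.6830/1.11662 = 0.611670
Compose boost 3: (0.511 + 0.611670)/(1 + 0.511×0.611670) = 1.12267/1.31256 = 0.8553

u ≈ 0.8553c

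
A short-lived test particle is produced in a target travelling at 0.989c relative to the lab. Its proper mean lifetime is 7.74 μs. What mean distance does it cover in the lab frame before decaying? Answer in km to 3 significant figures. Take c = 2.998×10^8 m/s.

γ = 1/√(1 − 0.989²) = 6.7606
Dilated lifetime: Δt = γτ₀ = 6.7606 × 7.74 μs = 52.327 μs
d = vΔt = 0.989c × 52.327 μs = 2.9650×10^8 m/s × 5.2327×10^-5 s = 15.5 km

d ≈ 15.5 km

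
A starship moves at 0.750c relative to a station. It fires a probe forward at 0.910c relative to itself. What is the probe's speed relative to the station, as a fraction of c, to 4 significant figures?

u ≈ 0.9866c

Relativistic velocity addition: u = (u' + v)/(1 + u'v/c²)
= (0.910 + 0.750)/(1 + 0.910×0.750) = 1.660/1.68250 = 0.9866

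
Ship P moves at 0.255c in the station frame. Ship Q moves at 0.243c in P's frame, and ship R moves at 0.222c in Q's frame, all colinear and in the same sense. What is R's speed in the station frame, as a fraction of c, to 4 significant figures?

Compose boost 2: (0.243 + 0.255)/(1 + 0.243×0.255) = 0.4980/1.06197 = 0.468942
Compose boost 3: (0.222 + 0.468942)/(1 + 0.222×0.468942) = 0.690942/1.10411 = 0.6258

u ≈ 0.6258c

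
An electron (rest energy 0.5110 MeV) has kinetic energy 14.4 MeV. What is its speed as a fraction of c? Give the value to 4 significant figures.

β ≈ 0.9994

γ = 1 + K/(m₀c²) = 1 + 14.4/0.5110 = 29.1800
β = √(1 − 1/γ²) = 0.9994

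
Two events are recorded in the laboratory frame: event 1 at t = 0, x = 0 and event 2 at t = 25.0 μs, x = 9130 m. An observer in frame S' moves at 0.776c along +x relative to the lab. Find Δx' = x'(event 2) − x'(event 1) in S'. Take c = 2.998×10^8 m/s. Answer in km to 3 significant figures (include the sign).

Δx' ≈ 5.25 km

γ = 1/√(1 − 0.776²) = 1.5855
Δx' = γ(Δx − vΔt) = 1.5855 × (9130 m − 0.776×(2.998×10^8 m/s)×25.0×10^-6 s)
= 1.5855 × (3313.9 m) = 5.25 km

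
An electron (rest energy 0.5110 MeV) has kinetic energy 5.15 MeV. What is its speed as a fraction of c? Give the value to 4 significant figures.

γ = 1 + K/(m₀c²) = 1 + 5.15/0.5110 = 11.0783
β = √(1 − 1/γ²) = 0.9959

β ≈ 0.9959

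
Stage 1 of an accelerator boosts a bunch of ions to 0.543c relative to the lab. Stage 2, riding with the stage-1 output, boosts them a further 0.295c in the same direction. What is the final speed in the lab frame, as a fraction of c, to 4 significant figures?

Compose boost 2: (0.295 + 0.543)/(1 + 0.295×0.543) = 0.8380/1.16019 = 0.7223

u ≈ 0.7223c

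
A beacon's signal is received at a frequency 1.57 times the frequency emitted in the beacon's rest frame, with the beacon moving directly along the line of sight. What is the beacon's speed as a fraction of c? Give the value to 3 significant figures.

β ≈ 0.423

f_obs/f_src = √((1+β)/(1−β)) = 1.57  ⇒  (1+β)/(1−β) = 2.4649
β = |1 − D²|/(1 + D²) = |1 − 2.4649|/(1 + 2.4649) = 0.423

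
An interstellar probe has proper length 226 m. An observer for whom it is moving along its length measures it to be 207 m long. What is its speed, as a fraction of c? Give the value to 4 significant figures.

β ≈ 0.4013

γ = L₀/L = 226/207 = 1.09179
β = √(1 − 1/γ²) = 0.4013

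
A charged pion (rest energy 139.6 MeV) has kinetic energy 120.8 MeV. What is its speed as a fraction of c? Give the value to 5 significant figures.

β ≈ 0.84416

γ = 1 + K/(m₀c²) = 1 + 120.8/139.6 = 1.865330
β = √(1 − 1/γ²) = 0.84416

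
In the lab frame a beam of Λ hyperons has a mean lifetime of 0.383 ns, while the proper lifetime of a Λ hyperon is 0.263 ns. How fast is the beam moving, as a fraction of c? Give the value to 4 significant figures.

β ≈ 0.7270

γ = Δt/τ₀ = 0.383/0.263 = 1.45627
β = √(1 − 1/γ²) = √(1 − 1/1.45627²) = 0.7270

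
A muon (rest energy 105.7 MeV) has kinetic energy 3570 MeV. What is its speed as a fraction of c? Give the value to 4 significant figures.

γ = 1 + K/(m₀c²) = 1 + 3570/105.7 = 34.7748
β = √(1 − 1/γ²) = 0.9996

β ≈ 0.9996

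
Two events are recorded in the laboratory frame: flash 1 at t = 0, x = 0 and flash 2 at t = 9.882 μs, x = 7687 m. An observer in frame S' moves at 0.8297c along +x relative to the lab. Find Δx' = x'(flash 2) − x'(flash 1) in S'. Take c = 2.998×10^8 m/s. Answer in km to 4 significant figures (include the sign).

γ = 1/√(1 − 0.8297²) = 1.79144
Δx' = γ(Δx − vΔt) = 1.79144 × (7687 m − 0.8297×(2.998×10^8 m/s)×9.882×10^-6 s)
= 1.79144 × (5228.91 m) = 9.367 km

Δx' ≈ 9.367 km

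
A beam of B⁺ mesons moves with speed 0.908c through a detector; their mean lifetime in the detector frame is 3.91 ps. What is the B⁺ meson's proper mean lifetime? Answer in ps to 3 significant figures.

γ = 1/√(1 − 0.908²) = 2.3868
Proper time: τ₀ = Δt/γ = 3.91/2.3868 = 1.64 ps

τ₀ ≈ 1.64 ps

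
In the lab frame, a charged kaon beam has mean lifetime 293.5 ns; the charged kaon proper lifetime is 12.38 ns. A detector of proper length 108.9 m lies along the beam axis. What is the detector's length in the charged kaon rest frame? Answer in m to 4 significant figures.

L ≈ 4.593 m

Time dilation ⇒ γ = Δt/τ₀ = 293.5/12.38 = 23.7076
Length contraction: L = L₀/γ = 108.9/23.7076 = 4.593 m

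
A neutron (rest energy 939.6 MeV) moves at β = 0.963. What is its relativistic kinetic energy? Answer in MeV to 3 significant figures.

γ = 1/√(1 − 0.963²) = 3.7106
K = (γ − 1)m₀c² = (3.7106 − 1) × 939.6 MeV = 2.7106 × 939.6 MeV = 2550 MeV

K ≈ 2550 MeV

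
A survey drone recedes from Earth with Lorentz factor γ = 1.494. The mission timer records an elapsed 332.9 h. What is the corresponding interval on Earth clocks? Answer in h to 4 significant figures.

γ = 1.494 (given)
Time dilation: Δt = γτ₀ = 1.494 × 332.9 h = 497.4 h

Δt ≈ 497.4 h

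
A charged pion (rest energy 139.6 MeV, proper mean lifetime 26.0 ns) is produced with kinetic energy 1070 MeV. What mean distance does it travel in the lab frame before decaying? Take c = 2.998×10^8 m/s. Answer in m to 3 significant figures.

γ = 1 + K/(m₀c²) = 1 + 1070/139.6 = 8.6648
β = √(1 − 1/γ²) = 0.99332
Dilated lifetime: γτ₀ = 8.6648 × 26.0 ns = 225.28 ns
d = βc·γτ₀ = 0.99332 × (2.998×10^8 m/s) × 2.2528×10^-7 s = 67.1 m

d ≈ 67.1 m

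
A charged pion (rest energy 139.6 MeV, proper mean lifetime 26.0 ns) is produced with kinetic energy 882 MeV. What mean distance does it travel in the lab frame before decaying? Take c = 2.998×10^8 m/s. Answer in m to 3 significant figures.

γ = 1 + K/(m₀c²) = 1 + 882/139.6 = 7.3181
β = √(1 − 1/γ²) = 0.99062
Dilated lifetime: γτ₀ = 7.3181 × 26.0 ns = 190.27 ns
d = βc·γτ₀ = 0.99062 × (2.998×10^8 m/s) × 1.9027×10^-7 s = 56.5 m

d ≈ 56.5 m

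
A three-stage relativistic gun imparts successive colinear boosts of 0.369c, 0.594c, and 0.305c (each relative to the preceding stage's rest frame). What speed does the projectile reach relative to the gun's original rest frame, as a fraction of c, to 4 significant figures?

Compose boost 2: (0.594 + 0.369)/(1 + 0.594×0.369) = 0.9630/1.21919 = 0.789871
Compose boost 3: (0.305 + 0.789871)/(1 + 0.305×0.789871) = 1.09487/1.24091 = 0.8823

u ≈ 0.8823c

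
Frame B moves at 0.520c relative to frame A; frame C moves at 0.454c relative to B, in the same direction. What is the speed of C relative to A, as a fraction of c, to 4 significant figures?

Compose boost 2: (0.454 + 0.520)/(1 + 0.454×0.520) = 0.9740/1.23608 = 0.7880

u ≈ 0.7880c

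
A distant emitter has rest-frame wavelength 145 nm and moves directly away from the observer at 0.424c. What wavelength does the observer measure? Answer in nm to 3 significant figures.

λ_obs ≈ 228 nm

Relativistic Doppler: λ_obs = λ_src √((1+β)/(1−β))
= 145 × √(1.4240/0.57600) = 145 × 1.5723 = 228 nm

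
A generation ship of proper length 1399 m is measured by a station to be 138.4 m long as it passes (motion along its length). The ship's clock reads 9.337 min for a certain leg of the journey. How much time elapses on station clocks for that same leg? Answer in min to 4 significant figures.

Length contraction ⇒ γ = L₀/L = 1399/138.4 = 10.1084
Time dilation: Δt = γτ₀ = 10.1084 × 9.337 min = 94.38 min

Δt ≈ 94.38 min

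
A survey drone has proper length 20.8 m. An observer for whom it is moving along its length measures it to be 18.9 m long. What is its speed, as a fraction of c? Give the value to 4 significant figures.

β ≈ 0.4176

γ = L₀/L = 20.8/18.9 = 1.10053
β = √(1 − 1/γ²) = 0.4176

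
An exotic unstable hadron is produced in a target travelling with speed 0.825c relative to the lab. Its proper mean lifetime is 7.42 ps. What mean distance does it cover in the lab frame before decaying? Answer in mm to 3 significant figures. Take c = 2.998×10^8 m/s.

d ≈ 3.25 mm

γ = 1/√(1 − 0.825²) = 1.7695
Dilated lifetime: Δt = γτ₀ = 1.7695 × 7.42 ps = 13.130 ps
d = vΔt = 0.825c × 13.130 ps = 2.4734×10^8 m/s × 1.3130×10^-11 s = 3.25 mm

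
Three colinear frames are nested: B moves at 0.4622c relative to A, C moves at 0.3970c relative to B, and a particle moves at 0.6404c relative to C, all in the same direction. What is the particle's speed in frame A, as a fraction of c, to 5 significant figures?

Compose boost 2: (0.3970 + 0.4622)/(1 + 0.3970×0.4622) = 0.85920/1.183493 = 0.7259863
Compose boost 3: (0.6404 + 0.7259863)/(1 + 0.6404×0.7259863) = 1.366386/1.464922 = 0.93274

u ≈ 0.93274c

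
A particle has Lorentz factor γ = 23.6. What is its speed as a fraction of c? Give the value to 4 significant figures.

β = √(1 − 1/γ²) = √(1 − 1/23.6²) = √(0.998205) = 0.9991

β ≈ 0.9991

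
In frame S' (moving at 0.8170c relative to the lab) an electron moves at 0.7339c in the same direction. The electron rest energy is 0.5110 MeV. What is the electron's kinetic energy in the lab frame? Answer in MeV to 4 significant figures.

u_lab = (0.7339 + 0.8170)/(1 + 0.7339×0.8170) = 0.9695571
γ = 1/√(1 − 0.9695571²) = 4.08388
K = (γ − 1)m₀c² = (4.08388 − 1) × 0.5110 = 3.08388 × 0.5110 = 1.576 MeV

K ≈ 1.576 MeV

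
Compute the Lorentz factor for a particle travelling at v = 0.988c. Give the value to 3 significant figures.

γ = 1/√(1 − β²) = 1/√(1 − 0.988²) = 1/√(0.023856) = 6.47

γ ≈ 6.47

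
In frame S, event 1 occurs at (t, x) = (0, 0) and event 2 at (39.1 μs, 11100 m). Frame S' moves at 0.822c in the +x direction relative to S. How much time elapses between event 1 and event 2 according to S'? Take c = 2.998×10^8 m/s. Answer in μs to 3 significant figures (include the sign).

Δt' ≈ 15.2 μs

γ = 1/√(1 − 0.822²) = 1.7560
Δt' = γ(Δt − vΔx/c²) = 1.7560 × (39.1 μs − 0.822×11100 m / (2.998×10^8 m/s))
= 1.7560 × (8.6657 μs) = 15.2 μs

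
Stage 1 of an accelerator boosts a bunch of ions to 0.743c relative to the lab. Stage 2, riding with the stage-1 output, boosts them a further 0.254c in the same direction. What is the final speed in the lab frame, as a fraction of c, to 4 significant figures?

Compose boost 2: (0.254 + 0.743)/(1 + 0.254×0.743) = 0.9970/1.18872 = 0.8387

u ≈ 0.8387c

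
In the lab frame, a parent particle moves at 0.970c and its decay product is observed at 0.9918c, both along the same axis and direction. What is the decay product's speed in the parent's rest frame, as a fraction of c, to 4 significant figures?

Inverse velocity addition: u' = (u − v)/(1 − uv/c²)
= (0.9918 − 0.970)/(1 − 0.9918×0.970) = 0.02180/0.0379540 = 0.5744

u' ≈ 0.5744c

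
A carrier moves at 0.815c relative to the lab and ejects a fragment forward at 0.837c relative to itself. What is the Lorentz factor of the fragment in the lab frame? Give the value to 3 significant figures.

u_lab = (0.837 + 0.815)/(1 + 0.837×0.815) = 1.652/1.68215 = 0.982074
γ = 1/√(1 − 0.982074²) = 5.31

γ ≈ 5.31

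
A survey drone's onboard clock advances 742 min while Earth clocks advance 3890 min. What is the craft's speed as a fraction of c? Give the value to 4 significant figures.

β ≈ 0.9816

γ = Δt/τ₀ = 3890/742 = 5.24259
β = √(1 − 1/γ²) = √(1 − 1/5.24259²) = 0.9816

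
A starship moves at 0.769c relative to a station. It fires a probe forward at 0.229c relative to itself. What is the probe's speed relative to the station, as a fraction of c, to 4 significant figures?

Relativistic velocity addition: u = (u' + v)/(1 + u'v/c²)
= (0.229 + 0.769)/(1 + 0.229×0.769) = 0.9980/1.17610 = 0.8486

u ≈ 0.8486c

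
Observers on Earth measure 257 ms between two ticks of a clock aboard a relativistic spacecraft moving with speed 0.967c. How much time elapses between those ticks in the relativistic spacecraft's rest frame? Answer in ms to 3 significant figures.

τ₀ ≈ 65.5 ms

γ = 1/√(1 − 0.967²) = 3.9250
Proper time: τ₀ = Δt/γ = 257/3.9250 = 65.5 ms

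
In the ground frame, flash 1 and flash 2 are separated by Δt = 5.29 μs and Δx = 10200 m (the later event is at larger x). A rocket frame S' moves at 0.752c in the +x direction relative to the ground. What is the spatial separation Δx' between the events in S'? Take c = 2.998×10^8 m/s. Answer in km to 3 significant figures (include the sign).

γ = 1/√(1 − 0.752²) = 1.5171
Δx' = γ(Δx − vΔt) = 1.5171 × (10200 m − 0.752×(2.998×10^8 m/s)×5.29×10^-6 s)
= 1.5171 × (9007.4 m) = 13.7 km

Δx' ≈ 13.7 km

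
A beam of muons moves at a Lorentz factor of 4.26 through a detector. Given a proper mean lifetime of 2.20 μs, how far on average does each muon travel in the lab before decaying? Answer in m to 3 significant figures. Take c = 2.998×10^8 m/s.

d ≈ 2730 m

β = √(1 − 1/γ²) = √(1 − 1/4.26²) = 0.97206
Dilated lifetime: Δt = γτ₀ = 4.26 × 2.20 μs = 9.3720 μs
d = vΔt = 0.97206c × 9.3720 μs = 2.9142×10^8 m/s × 9.3720×10^-6 s = 2730 m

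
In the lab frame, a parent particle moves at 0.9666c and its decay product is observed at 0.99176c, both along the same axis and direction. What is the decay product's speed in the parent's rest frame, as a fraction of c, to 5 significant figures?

u' ≈ 0.60825c

Inverse velocity addition: u' = (u − v)/(1 − uv/c²)
= (0.99176 − 0.9666)/(1 − 0.99176×0.9666) = 0.025160/0.04136478 = 0.60825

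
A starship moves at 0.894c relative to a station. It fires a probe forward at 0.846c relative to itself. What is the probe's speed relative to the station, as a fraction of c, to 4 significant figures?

Relativistic velocity addition: u = (u' + v)/(1 + u'v/c²)
= (0.846 + 0.894)/(1 + 0.846×0.894) = 1.740/1.75632 = 0.9907

u ≈ 0.9907c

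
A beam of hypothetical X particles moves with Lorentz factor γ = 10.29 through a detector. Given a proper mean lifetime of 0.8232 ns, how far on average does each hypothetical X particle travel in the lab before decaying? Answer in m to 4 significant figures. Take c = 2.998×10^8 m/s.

β = √(1 − 1/γ²) = √(1 − 1/10.29²) = 0.995267
Dilated lifetime: Δt = γτ₀ = 10.29 × 0.8232 ns = 8.47073 ns
d = vΔt = 0.995267c × 8.47073 ns = 2.98381×10^8 m/s × 8.47073×10^-9 s = 2.528 m

d ≈ 2.528 m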